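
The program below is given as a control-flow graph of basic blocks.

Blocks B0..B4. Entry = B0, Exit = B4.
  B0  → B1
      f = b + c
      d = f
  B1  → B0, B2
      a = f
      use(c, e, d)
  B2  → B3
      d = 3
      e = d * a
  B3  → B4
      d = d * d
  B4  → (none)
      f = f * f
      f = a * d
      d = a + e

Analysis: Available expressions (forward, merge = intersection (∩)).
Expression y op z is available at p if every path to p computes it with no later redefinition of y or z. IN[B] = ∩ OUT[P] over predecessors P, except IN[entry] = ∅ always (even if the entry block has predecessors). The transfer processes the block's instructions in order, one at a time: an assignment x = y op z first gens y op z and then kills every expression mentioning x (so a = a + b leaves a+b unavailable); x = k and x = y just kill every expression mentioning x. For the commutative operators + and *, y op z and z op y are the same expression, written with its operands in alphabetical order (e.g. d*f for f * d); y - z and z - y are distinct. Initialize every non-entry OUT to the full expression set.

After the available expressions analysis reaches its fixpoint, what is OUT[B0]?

Converged values:
  B0:  IN={}  OUT={b+c}
  B1:  IN={b+c}  OUT={b+c}
  B2:  IN={b+c}  OUT={a*d, b+c}
  B3:  IN={a*d, b+c}  OUT={b+c}
  B4:  IN={b+c}  OUT={a+e, b+c}

Merge at B0 (entry node, so the boundary value {} is joined with the incoming edge(s)): IN[B0] = {} ∩ OUT[B1] = {}
Applying B0's transfer function to that IN value gives OUT[B0] (row B0 above).

Answer: {b+c}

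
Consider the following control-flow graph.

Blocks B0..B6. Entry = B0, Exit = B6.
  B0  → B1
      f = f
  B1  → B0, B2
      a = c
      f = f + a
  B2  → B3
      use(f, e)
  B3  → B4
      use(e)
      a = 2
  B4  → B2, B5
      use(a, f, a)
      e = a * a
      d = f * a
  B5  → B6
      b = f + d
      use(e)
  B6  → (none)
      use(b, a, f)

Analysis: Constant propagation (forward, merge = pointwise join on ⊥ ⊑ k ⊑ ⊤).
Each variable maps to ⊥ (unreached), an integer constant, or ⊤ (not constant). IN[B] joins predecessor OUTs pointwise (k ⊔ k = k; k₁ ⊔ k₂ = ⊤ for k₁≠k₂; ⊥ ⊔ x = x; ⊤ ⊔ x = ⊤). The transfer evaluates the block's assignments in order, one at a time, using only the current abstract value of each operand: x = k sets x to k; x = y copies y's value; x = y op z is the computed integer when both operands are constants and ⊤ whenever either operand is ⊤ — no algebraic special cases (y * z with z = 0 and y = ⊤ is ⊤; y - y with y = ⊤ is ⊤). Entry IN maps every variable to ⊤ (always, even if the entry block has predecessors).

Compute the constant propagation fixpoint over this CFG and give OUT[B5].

Converged values:
  B0: | IN=(all ⊤) | OUT=(all ⊤)
  B1: | IN=(all ⊤) | OUT=(all ⊤)
  B2: | IN=(all ⊤) | OUT=(all ⊤)
  B3: | IN=(all ⊤) | OUT={a:2; rest ⊤}
  B4: | IN={a:2; rest ⊤} | OUT={a:2, e:4; rest ⊤}
  B5: | IN={a:2, e:4; rest ⊤} | OUT={a:2, e:4; rest ⊤}
  B6: | IN={a:2, e:4; rest ⊤} | OUT={a:2, e:4; rest ⊤}

Merge at B5: IN[B5] = OUT[B4] = {a: 2, b: ⊤, c: ⊤, d: ⊤, e: 4, f: ⊤}
Applying B5's transfer function to that IN value gives OUT[B5] (row B5 above).

Answer: {a: 2, b: ⊤, c: ⊤, d: ⊤, e: 4, f: ⊤}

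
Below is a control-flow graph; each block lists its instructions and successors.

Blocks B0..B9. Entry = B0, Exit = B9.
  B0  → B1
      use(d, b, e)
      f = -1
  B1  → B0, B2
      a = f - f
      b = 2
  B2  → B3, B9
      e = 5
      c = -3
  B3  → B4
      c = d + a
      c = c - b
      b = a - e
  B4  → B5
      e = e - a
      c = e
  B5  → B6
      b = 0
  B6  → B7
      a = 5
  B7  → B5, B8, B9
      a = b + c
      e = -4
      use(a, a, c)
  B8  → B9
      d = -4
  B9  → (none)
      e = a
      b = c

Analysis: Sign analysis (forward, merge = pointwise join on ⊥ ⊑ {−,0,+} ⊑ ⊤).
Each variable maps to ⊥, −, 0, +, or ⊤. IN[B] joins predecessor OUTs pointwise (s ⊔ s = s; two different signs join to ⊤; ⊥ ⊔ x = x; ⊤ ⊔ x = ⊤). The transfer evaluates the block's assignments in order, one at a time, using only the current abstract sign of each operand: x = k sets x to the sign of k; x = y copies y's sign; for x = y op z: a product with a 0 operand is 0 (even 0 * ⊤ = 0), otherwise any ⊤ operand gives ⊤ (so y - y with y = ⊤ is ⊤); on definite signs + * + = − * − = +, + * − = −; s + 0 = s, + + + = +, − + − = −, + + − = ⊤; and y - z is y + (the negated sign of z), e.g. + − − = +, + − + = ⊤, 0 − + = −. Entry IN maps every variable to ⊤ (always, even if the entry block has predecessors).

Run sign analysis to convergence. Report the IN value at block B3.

Fixpoint table:
  B0:   IN=(all ⊤)   OUT={f:-; rest ⊤}
  B1:   IN={f:-; rest ⊤}   OUT={b:+, f:-; rest ⊤}
  B2:   IN={b:+, f:-; rest ⊤}   OUT={b:+, c:-, e:+, f:-; rest ⊤}
  B3:   IN={b:+, c:-, e:+, f:-; rest ⊤}   OUT={e:+, f:-; rest ⊤}
  B4:   IN={e:+, f:-; rest ⊤}   OUT={f:-; rest ⊤}
  B5:   IN={f:-; rest ⊤}   OUT={b:0, f:-; rest ⊤}
  B6:   IN={b:0, f:-; rest ⊤}   OUT={a:+, b:0, f:-; rest ⊤}
  B7:   IN={a:+, b:0, f:-; rest ⊤}   OUT={b:0, e:-, f:-; rest ⊤}
  B8:   IN={b:0, e:-, f:-; rest ⊤}   OUT={b:0, d:-, e:-, f:-; rest ⊤}
  B9:   IN={f:-; rest ⊤}   OUT={f:-; rest ⊤}

Merge at B3: IN[B3] = OUT[B2] = {a: ⊤, b: +, c: -, d: ⊤, e: +, f: -}

Answer: {a: ⊤, b: +, c: -, d: ⊤, e: +, f: -}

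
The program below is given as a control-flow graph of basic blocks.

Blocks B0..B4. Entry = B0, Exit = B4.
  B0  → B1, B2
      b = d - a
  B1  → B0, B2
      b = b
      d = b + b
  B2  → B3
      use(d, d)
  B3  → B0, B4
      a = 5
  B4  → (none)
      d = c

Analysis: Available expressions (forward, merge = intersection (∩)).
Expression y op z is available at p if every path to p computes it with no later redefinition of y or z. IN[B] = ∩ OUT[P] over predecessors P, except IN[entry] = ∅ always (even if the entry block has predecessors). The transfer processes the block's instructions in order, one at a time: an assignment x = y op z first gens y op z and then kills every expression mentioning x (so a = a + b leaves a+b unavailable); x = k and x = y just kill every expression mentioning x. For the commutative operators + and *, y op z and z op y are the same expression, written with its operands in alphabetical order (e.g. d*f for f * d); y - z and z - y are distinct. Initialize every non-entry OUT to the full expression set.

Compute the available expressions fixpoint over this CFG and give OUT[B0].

Fixpoint table:
  B0: | IN={} | OUT={d-a}
  B1: | IN={d-a} | OUT={b+b}
  B2: | IN={} | OUT={}
  B3: | IN={} | OUT={}
  B4: | IN={} | OUT={}

Merge at B0 (entry node, so the boundary value {} is joined with the incoming edge(s)): IN[B0] = {} ∩ OUT[B1] ∩ OUT[B3] = {}
Applying B0's transfer function to that IN value gives OUT[B0] (row B0 above).

Answer: {d-a}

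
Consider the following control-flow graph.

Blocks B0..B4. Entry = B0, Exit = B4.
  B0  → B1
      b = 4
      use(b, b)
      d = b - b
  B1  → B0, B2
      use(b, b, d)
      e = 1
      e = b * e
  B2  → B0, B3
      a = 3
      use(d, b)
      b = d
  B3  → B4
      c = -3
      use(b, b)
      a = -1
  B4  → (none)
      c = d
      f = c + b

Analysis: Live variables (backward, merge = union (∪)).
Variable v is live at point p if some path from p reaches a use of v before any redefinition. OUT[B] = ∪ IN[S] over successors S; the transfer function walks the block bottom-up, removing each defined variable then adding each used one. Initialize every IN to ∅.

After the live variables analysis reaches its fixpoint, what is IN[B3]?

Answer: {b, d}

Derivation:
Converged values:
  B0: | IN={} | OUT={b, d}
  B1: | IN={b, d} | OUT={b, d}
  B2: | IN={b, d} | OUT={b, d}
  B3: | IN={b, d} | OUT={b, d}
  B4: | IN={b, d} | OUT={}

Merge at B3: OUT[B3] = IN[B4] = {b, d}
Applying B3's transfer function to that OUT value gives IN[B3] (row B3 above).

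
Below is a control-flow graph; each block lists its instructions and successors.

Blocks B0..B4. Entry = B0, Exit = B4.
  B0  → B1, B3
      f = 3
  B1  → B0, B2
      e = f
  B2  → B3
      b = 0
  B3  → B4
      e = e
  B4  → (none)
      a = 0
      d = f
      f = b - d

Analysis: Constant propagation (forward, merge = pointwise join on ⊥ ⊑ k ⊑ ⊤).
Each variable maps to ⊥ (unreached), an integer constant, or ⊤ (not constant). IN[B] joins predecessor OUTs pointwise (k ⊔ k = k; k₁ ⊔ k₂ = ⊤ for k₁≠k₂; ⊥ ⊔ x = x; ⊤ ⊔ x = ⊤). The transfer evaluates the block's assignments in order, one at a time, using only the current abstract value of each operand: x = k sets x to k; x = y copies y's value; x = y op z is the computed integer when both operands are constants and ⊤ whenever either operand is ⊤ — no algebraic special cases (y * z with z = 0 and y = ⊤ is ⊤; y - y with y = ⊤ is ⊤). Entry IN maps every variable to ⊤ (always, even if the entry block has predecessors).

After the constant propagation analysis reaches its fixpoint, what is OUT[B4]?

Answer: {a: 0, b: ⊤, c: ⊤, d: 3, e: ⊤, f: ⊤}

Derivation:
Per-block solution:
  B0: | IN=(all ⊤) | OUT={f:3; rest ⊤}
  B1: | IN={f:3; rest ⊤} | OUT={e:3, f:3; rest ⊤}
  B2: | IN={e:3, f:3; rest ⊤} | OUT={b:0, e:3, f:3; rest ⊤}
  B3: | IN={f:3; rest ⊤} | OUT={f:3; rest ⊤}
  B4: | IN={f:3; rest ⊤} | OUT={a:0, d:3; rest ⊤}

Merge at B4: IN[B4] = OUT[B3] = {a: ⊤, b: ⊤, c: ⊤, d: ⊤, e: ⊤, f: 3}
Applying B4's transfer function to that IN value gives OUT[B4] (row B4 above).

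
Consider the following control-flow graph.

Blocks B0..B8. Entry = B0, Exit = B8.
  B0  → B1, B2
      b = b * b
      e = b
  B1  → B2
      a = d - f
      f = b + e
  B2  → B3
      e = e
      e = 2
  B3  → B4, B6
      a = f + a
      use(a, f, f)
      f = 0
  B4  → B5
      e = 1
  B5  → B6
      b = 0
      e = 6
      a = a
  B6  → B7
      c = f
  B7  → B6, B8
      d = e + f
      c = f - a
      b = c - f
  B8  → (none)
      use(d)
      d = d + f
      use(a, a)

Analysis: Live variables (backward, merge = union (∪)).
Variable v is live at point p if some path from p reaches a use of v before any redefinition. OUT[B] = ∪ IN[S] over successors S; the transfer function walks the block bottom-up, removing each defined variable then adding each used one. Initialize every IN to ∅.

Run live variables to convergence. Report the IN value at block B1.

Fixpoint table:
  B0: | IN={a, b, d, f} | OUT={a, b, d, e, f}
  B1: | IN={b, d, e, f} | OUT={a, e, f}
  B2: | IN={a, e, f} | OUT={a, e, f}
  B3: | IN={a, e, f} | OUT={a, e, f}
  B4: | IN={a, f} | OUT={a, f}
  B5: | IN={a, f} | OUT={a, e, f}
  B6: | IN={a, e, f} | OUT={a, e, f}
  B7: | IN={a, e, f} | OUT={a, d, e, f}
  B8: | IN={a, d, f} | OUT={}

Merge at B1: OUT[B1] = IN[B2] = {a, e, f}
Applying B1's transfer function to that OUT value gives IN[B1] (row B1 above).

Answer: {b, d, e, f}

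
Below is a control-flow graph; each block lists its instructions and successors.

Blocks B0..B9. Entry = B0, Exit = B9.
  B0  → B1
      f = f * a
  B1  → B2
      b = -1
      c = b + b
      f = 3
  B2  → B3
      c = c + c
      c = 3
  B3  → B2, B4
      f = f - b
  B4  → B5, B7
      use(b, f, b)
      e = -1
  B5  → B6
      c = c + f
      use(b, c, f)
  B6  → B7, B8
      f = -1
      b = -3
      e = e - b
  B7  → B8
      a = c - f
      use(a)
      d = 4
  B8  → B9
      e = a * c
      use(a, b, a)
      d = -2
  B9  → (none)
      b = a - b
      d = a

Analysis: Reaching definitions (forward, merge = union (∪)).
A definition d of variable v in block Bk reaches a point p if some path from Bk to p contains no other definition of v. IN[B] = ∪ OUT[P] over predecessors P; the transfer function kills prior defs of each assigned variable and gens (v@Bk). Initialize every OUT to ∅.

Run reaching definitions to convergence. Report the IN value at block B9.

Converged values:
  B0: | IN={} | OUT={f@B0}
  B1: | IN={f@B0} | OUT={b@B1, c@B1, f@B1}
  B2: | IN={b@B1, c@B1, c@B2, f@B1, f@B3} | OUT={b@B1, c@B2, f@B1, f@B3}
  B3: | IN={b@B1, c@B2, f@B1, f@B3} | OUT={b@B1, c@B2, f@B3}
  B4: | IN={b@B1, c@B2, f@B3} | OUT={b@B1, c@B2, e@B4, f@B3}
  B5: | IN={b@B1, c@B2, e@B4, f@B3} | OUT={b@B1, c@B5, e@B4, f@B3}
  B6: | IN={b@B1, c@B5, e@B4, f@B3} | OUT={b@B6, c@B5, e@B6, f@B6}
  B7: | IN={b@B1, b@B6, c@B2, c@B5, e@B4, e@B6, f@B3, f@B6} | OUT={a@B7, b@B1, b@B6, c@B2, c@B5, d@B7, e@B4, e@B6, f@B3, f@B6}
  B8: | IN={a@B7, b@B1, b@B6, c@B2, c@B5, d@B7, e@B4, e@B6, f@B3, f@B6} | OUT={a@B7, b@B1, b@B6, c@B2, c@B5, d@B8, e@B8, f@B3, f@B6}
  B9: | IN={a@B7, b@B1, b@B6, c@B2, c@B5, d@B8, e@B8, f@B3, f@B6} | OUT={a@B7, b@B9, c@B2, c@B5, d@B9, e@B8, f@B3, f@B6}

Merge at B9: IN[B9] = OUT[B8] = {a@B7, b@B1, b@B6, c@B2, c@B5, d@B8, e@B8, f@B3, f@B6}

Answer: {a@B7, b@B1, b@B6, c@B2, c@B5, d@B8, e@B8, f@B3, f@B6}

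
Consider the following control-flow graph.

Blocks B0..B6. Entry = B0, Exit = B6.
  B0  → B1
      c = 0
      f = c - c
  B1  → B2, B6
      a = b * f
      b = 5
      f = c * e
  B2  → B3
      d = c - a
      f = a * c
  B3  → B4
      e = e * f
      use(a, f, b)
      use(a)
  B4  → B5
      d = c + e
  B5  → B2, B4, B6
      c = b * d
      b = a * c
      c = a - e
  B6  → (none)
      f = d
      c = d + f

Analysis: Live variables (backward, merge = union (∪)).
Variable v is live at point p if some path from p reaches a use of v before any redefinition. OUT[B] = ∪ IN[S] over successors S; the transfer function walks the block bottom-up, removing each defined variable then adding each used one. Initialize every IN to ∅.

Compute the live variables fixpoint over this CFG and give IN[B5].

Fixpoint table:
  B0: | IN={b, d, e} | OUT={b, c, d, e, f}
  B1: | IN={b, c, d, e, f} | OUT={a, b, c, d, e}
  B2: | IN={a, b, c, e} | OUT={a, b, c, e, f}
  B3: | IN={a, b, c, e, f} | OUT={a, b, c, e}
  B4: | IN={a, b, c, e} | OUT={a, b, d, e}
  B5: | IN={a, b, d, e} | OUT={a, b, c, d, e}
  B6: | IN={d} | OUT={}

Merge at B5: OUT[B5] = IN[B2] ⊔ IN[B4] ⊔ IN[B6] = {a, b, c, d, e}
Applying B5's transfer function to that OUT value gives IN[B5] (row B5 above).

Answer: {a, b, d, e}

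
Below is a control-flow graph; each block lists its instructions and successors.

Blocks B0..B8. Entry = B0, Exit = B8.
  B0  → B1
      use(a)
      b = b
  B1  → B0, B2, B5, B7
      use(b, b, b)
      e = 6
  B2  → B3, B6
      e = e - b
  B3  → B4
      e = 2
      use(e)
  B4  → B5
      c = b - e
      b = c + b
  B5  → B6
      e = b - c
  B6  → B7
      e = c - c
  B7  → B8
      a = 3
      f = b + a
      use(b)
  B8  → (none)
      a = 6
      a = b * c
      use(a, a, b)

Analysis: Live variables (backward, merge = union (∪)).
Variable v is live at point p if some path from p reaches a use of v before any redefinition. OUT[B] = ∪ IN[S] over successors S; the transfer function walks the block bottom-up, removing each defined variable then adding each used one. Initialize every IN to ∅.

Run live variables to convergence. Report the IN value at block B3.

Converged values:
  B0:  IN={a, b, c}  OUT={a, b, c}
  B1:  IN={a, b, c}  OUT={a, b, c, e}
  B2:  IN={b, c, e}  OUT={b, c}
  B3:  IN={b}  OUT={b, e}
  B4:  IN={b, e}  OUT={b, c}
  B5:  IN={b, c}  OUT={b, c}
  B6:  IN={b, c}  OUT={b, c}
  B7:  IN={b, c}  OUT={b, c}
  B8:  IN={b, c}  OUT={}

Merge at B3: OUT[B3] = IN[B4] = {b, e}
Applying B3's transfer function to that OUT value gives IN[B3] (row B3 above).

Answer: {b}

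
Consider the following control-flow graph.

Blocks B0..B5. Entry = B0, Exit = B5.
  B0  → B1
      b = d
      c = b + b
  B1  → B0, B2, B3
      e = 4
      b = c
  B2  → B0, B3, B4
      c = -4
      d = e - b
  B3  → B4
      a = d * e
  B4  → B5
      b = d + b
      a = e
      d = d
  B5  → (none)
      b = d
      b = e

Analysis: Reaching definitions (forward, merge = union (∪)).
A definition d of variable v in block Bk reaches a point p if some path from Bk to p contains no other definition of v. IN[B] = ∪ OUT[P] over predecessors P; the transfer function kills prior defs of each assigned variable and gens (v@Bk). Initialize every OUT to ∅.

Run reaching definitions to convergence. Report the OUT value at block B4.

Fixpoint table:
  B0:  IN={b@B1, c@B0, c@B2, d@B2, e@B1}  OUT={b@B0, c@B0, d@B2, e@B1}
  B1:  IN={b@B0, c@B0, d@B2, e@B1}  OUT={b@B1, c@B0, d@B2, e@B1}
  B2:  IN={b@B1, c@B0, d@B2, e@B1}  OUT={b@B1, c@B2, d@B2, e@B1}
  B3:  IN={b@B1, c@B0, c@B2, d@B2, e@B1}  OUT={a@B3, b@B1, c@B0, c@B2, d@B2, e@B1}
  B4:  IN={a@B3, b@B1, c@B0, c@B2, d@B2, e@B1}  OUT={a@B4, b@B4, c@B0, c@B2, d@B4, e@B1}
  B5:  IN={a@B4, b@B4, c@B0, c@B2, d@B4, e@B1}  OUT={a@B4, b@B5, c@B0, c@B2, d@B4, e@B1}

Merge at B4: IN[B4] = OUT[B2] ⊔ OUT[B3] = {a@B3, b@B1, c@B0, c@B2, d@B2, e@B1}
Applying B4's transfer function to that IN value gives OUT[B4] (row B4 above).

Answer: {a@B4, b@B4, c@B0, c@B2, d@B4, e@B1}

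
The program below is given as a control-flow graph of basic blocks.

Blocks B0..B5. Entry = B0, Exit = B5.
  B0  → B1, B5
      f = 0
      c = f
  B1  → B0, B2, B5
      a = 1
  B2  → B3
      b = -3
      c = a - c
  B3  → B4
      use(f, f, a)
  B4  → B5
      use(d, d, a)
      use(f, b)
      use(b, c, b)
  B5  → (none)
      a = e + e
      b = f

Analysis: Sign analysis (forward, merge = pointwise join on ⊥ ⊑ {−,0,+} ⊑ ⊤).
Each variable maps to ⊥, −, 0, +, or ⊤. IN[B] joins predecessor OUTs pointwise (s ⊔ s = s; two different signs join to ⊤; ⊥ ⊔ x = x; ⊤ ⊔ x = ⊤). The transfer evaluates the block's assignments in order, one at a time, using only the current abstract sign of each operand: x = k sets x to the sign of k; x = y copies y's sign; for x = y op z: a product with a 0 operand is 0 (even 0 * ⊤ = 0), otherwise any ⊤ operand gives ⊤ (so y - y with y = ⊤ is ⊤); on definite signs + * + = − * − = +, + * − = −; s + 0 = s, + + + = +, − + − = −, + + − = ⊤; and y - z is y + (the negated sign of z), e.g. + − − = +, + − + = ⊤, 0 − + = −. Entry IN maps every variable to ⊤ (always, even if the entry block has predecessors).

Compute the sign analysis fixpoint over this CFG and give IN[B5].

Answer: {a: ⊤, b: ⊤, c: ⊤, d: ⊤, e: ⊤, f: 0}

Derivation:
Per-block solution:
  B0:  IN=(all ⊤)  OUT={c:0, f:0; rest ⊤}
  B1:  IN={c:0, f:0; rest ⊤}  OUT={a:+, c:0, f:0; rest ⊤}
  B2:  IN={a:+, c:0, f:0; rest ⊤}  OUT={a:+, b:-, c:+, f:0; rest ⊤}
  B3:  IN={a:+, b:-, c:+, f:0; rest ⊤}  OUT={a:+, b:-, c:+, f:0; rest ⊤}
  B4:  IN={a:+, b:-, c:+, f:0; rest ⊤}  OUT={a:+, b:-, c:+, f:0; rest ⊤}
  B5:  IN={f:0; rest ⊤}  OUT={b:0, f:0; rest ⊤}

Merge at B5: IN[B5] = OUT[B0] ⊔ OUT[B1] ⊔ OUT[B4] = {a: ⊤, b: ⊤, c: ⊤, d: ⊤, e: ⊤, f: 0}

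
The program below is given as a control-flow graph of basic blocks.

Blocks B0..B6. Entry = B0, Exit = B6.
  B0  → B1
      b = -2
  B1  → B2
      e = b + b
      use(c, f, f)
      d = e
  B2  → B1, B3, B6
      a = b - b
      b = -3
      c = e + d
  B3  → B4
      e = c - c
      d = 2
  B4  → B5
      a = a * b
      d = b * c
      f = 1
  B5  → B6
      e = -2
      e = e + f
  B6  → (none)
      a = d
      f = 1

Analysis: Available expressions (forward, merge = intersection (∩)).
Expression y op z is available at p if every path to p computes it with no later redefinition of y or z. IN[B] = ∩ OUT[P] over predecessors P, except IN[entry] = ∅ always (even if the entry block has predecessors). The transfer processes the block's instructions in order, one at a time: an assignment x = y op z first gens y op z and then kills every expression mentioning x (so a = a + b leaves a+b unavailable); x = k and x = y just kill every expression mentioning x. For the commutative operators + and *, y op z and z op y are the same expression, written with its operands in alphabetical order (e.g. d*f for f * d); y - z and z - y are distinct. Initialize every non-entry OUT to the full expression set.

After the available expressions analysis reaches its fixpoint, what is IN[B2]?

Answer: {b+b}

Derivation:
Per-block solution:
  B0:  IN={}  OUT={}
  B1:  IN={}  OUT={b+b}
  B2:  IN={b+b}  OUT={d+e}
  B3:  IN={d+e}  OUT={c-c}
  B4:  IN={c-c}  OUT={b*c, c-c}
  B5:  IN={b*c, c-c}  OUT={b*c, c-c}
  B6:  IN={}  OUT={}

Merge at B2: IN[B2] = OUT[B1] = {b+b}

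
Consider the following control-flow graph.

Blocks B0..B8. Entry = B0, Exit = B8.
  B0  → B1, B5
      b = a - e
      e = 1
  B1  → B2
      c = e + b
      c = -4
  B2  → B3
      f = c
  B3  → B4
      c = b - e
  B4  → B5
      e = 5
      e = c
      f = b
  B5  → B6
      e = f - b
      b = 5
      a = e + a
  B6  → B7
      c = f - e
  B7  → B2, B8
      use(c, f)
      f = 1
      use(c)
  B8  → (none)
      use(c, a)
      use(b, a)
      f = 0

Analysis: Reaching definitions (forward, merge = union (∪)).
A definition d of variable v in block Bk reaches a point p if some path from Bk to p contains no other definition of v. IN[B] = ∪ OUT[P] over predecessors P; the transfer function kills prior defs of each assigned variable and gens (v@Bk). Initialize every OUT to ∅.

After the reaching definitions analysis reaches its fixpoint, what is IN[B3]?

Answer: {a@B5, b@B0, b@B5, c@B1, c@B6, e@B0, e@B5, f@B2}

Working:
Converged values:
  B0:   IN={}   OUT={b@B0, e@B0}
  B1:   IN={b@B0, e@B0}   OUT={b@B0, c@B1, e@B0}
  B2:   IN={a@B5, b@B0, b@B5, c@B1, c@B6, e@B0, e@B5, f@B7}   OUT={a@B5, b@B0, b@B5, c@B1, c@B6, e@B0, e@B5, f@B2}
  B3:   IN={a@B5, b@B0, b@B5, c@B1, c@B6, e@B0, e@B5, f@B2}   OUT={a@B5, b@B0, b@B5, c@B3, e@B0, e@B5, f@B2}
  B4:   IN={a@B5, b@B0, b@B5, c@B3, e@B0, e@B5, f@B2}   OUT={a@B5, b@B0, b@B5, c@B3, e@B4, f@B4}
  B5:   IN={a@B5, b@B0, b@B5, c@B3, e@B0, e@B4, f@B4}   OUT={a@B5, b@B5, c@B3, e@B5, f@B4}
  B6:   IN={a@B5, b@B5, c@B3, e@B5, f@B4}   OUT={a@B5, b@B5, c@B6, e@B5, f@B4}
  B7:   IN={a@B5, b@B5, c@B6, e@B5, f@B4}   OUT={a@B5, b@B5, c@B6, e@B5, f@B7}
  B8:   IN={a@B5, b@B5, c@B6, e@B5, f@B7}   OUT={a@B5, b@B5, c@B6, e@B5, f@B8}

Merge at B3: IN[B3] = OUT[B2] = {a@B5, b@B0, b@B5, c@B1, c@B6, e@B0, e@B5, f@B2}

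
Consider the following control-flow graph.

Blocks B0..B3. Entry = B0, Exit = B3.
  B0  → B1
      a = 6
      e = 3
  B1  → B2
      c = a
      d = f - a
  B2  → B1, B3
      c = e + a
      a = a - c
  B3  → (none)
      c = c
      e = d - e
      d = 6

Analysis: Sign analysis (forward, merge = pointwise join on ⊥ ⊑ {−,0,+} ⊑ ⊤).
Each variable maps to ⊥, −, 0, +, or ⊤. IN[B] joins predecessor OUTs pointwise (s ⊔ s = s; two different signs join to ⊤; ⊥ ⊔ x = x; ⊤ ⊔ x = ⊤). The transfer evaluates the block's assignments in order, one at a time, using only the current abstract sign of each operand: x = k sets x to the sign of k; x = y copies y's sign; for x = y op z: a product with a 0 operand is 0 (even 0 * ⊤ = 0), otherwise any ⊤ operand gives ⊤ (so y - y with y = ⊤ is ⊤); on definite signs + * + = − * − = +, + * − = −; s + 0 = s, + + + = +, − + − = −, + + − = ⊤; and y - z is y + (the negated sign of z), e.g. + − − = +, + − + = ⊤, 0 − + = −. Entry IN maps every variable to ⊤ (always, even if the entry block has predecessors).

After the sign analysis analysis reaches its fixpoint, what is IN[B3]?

Converged values:
  B0:   IN=(all ⊤)   OUT={a:+, e:+; rest ⊤}
  B1:   IN={e:+; rest ⊤}   OUT={e:+; rest ⊤}
  B2:   IN={e:+; rest ⊤}   OUT={e:+; rest ⊤}
  B3:   IN={e:+; rest ⊤}   OUT={d:+; rest ⊤}

Merge at B3: IN[B3] = OUT[B2] = {a: ⊤, b: ⊤, c: ⊤, d: ⊤, e: +, f: ⊤}

Answer: {a: ⊤, b: ⊤, c: ⊤, d: ⊤, e: +, f: ⊤}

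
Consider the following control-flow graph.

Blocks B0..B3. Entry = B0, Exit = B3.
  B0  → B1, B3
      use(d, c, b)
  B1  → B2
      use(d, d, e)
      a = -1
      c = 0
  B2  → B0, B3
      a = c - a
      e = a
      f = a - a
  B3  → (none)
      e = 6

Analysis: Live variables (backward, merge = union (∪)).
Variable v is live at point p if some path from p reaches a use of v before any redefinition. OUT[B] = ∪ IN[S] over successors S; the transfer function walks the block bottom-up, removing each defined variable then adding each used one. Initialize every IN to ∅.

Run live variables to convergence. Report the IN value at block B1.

Answer: {b, d, e}

Working:
Converged values:
  B0:   IN={b, c, d, e}   OUT={b, d, e}
  B1:   IN={b, d, e}   OUT={a, b, c, d}
  B2:   IN={a, b, c, d}   OUT={b, c, d, e}
  B3:   IN={}   OUT={}

Merge at B1: OUT[B1] = IN[B2] = {a, b, c, d}
Applying B1's transfer function to that OUT value gives IN[B1] (row B1 above).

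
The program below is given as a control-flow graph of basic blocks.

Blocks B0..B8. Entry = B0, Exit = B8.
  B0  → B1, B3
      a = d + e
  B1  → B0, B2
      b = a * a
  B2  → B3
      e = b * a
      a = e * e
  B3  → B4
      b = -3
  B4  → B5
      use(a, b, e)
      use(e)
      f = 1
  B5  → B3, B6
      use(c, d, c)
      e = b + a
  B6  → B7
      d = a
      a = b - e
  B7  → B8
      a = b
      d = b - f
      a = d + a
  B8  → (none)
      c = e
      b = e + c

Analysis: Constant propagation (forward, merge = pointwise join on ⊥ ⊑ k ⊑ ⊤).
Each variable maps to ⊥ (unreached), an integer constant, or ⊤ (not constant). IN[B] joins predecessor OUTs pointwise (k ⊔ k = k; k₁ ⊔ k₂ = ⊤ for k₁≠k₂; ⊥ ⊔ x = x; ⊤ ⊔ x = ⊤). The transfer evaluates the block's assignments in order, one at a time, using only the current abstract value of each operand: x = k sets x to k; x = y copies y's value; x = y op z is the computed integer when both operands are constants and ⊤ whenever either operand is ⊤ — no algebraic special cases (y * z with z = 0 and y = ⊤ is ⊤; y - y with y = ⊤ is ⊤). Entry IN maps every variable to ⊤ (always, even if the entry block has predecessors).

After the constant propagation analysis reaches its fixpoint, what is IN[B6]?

Per-block solution:
  B0:  IN=(all ⊤)  OUT=(all ⊤)
  B1:  IN=(all ⊤)  OUT=(all ⊤)
  B2:  IN=(all ⊤)  OUT=(all ⊤)
  B3:  IN=(all ⊤)  OUT={b:-3; rest ⊤}
  B4:  IN={b:-3; rest ⊤}  OUT={b:-3, f:1; rest ⊤}
  B5:  IN={b:-3, f:1; rest ⊤}  OUT={b:-3, f:1; rest ⊤}
  B6:  IN={b:-3, f:1; rest ⊤}  OUT={b:-3, f:1; rest ⊤}
  B7:  IN={b:-3, f:1; rest ⊤}  OUT={a:-7, b:-3, d:-4, f:1; rest ⊤}
  B8:  IN={a:-7, b:-3, d:-4, f:1; rest ⊤}  OUT={a:-7, d:-4, f:1; rest ⊤}

Merge at B6: IN[B6] = OUT[B5] = {a: ⊤, b: -3, c: ⊤, d: ⊤, e: ⊤, f: 1}

Answer: {a: ⊤, b: -3, c: ⊤, d: ⊤, e: ⊤, f: 1}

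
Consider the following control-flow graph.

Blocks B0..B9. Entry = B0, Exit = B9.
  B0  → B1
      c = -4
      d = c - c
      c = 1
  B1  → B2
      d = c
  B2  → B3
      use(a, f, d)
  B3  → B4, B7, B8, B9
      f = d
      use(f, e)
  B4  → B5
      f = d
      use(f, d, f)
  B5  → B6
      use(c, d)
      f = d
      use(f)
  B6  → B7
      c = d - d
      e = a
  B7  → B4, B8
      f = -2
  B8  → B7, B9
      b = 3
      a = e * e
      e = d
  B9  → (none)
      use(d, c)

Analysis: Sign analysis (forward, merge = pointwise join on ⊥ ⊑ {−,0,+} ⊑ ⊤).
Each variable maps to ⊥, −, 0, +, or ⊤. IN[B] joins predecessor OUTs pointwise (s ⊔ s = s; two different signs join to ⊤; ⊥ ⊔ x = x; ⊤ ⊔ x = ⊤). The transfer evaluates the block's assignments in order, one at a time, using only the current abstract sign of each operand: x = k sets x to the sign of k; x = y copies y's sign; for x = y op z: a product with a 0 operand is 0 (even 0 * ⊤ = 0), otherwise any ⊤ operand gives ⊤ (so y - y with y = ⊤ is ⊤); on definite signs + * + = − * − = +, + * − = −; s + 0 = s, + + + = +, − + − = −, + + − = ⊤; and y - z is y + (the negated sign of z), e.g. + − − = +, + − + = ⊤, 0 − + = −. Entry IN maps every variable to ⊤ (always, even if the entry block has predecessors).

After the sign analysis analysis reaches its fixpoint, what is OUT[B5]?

Per-block solution:
  B0: | IN=(all ⊤) | OUT={c:+; rest ⊤}
  B1: | IN={c:+; rest ⊤} | OUT={c:+, d:+; rest ⊤}
  B2: | IN={c:+, d:+; rest ⊤} | OUT={c:+, d:+; rest ⊤}
  B3: | IN={c:+, d:+; rest ⊤} | OUT={c:+, d:+, f:+; rest ⊤}
  B4: | IN={d:+; rest ⊤} | OUT={d:+, f:+; rest ⊤}
  B5: | IN={d:+, f:+; rest ⊤} | OUT={d:+, f:+; rest ⊤}
  B6: | IN={d:+, f:+; rest ⊤} | OUT={d:+, f:+; rest ⊤}
  B7: | IN={d:+; rest ⊤} | OUT={d:+, f:-; rest ⊤}
  B8: | IN={d:+; rest ⊤} | OUT={b:+, d:+, e:+; rest ⊤}
  B9: | IN={d:+; rest ⊤} | OUT={d:+; rest ⊤}

Merge at B5: IN[B5] = OUT[B4] = {a: ⊤, b: ⊤, c: ⊤, d: +, e: ⊤, f: +}
Applying B5's transfer function to that IN value gives OUT[B5] (row B5 above).

Answer: {a: ⊤, b: ⊤, c: ⊤, d: +, e: ⊤, f: +}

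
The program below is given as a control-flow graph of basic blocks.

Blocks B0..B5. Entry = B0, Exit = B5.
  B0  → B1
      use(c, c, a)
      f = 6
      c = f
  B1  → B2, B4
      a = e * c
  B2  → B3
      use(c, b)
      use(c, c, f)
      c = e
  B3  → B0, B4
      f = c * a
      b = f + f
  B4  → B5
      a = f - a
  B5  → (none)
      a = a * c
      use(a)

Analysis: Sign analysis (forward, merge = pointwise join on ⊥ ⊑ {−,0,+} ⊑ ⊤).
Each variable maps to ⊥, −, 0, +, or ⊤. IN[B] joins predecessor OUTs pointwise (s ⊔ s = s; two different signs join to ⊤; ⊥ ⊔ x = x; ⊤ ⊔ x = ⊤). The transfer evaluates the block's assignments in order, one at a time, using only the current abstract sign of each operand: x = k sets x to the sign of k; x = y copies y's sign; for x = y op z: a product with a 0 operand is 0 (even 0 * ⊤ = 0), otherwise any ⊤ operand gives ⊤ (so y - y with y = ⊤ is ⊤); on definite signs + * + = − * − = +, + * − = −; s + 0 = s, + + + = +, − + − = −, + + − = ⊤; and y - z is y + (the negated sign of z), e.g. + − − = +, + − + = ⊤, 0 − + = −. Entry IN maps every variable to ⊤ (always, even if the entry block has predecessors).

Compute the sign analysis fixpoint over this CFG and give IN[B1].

Answer: {a: ⊤, b: ⊤, c: +, d: ⊤, e: ⊤, f: +}

Trace:
Converged values:
  B0: | IN=(all ⊤) | OUT={c:+, f:+; rest ⊤}
  B1: | IN={c:+, f:+; rest ⊤} | OUT={c:+, f:+; rest ⊤}
  B2: | IN={c:+, f:+; rest ⊤} | OUT={f:+; rest ⊤}
  B3: | IN={f:+; rest ⊤} | OUT=(all ⊤)
  B4: | IN=(all ⊤) | OUT=(all ⊤)
  B5: | IN=(all ⊤) | OUT=(all ⊤)

Merge at B1: IN[B1] = OUT[B0] = {a: ⊤, b: ⊤, c: +, d: ⊤, e: ⊤, f: +}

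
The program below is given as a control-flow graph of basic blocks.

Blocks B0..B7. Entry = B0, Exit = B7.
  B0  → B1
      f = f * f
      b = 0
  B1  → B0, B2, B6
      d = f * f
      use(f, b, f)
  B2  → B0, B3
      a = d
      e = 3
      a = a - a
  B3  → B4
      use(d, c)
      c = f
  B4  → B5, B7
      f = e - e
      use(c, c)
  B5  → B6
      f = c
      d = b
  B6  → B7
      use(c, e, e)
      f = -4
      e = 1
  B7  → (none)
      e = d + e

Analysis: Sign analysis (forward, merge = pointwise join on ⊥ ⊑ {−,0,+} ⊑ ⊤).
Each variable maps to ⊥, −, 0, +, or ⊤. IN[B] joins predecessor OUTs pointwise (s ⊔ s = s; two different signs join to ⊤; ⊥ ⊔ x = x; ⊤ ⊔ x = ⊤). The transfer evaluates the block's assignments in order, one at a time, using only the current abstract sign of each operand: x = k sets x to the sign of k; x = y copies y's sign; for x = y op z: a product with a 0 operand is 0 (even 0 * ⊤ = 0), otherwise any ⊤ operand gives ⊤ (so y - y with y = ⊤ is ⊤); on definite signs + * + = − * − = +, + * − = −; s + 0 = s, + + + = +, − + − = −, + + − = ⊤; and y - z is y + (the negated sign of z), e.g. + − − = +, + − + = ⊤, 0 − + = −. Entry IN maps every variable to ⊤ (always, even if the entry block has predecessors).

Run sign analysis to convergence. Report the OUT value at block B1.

Per-block solution:
  B0:   IN=(all ⊤)   OUT={b:0; rest ⊤}
  B1:   IN={b:0; rest ⊤}   OUT={b:0; rest ⊤}
  B2:   IN={b:0; rest ⊤}   OUT={b:0, e:+; rest ⊤}
  B3:   IN={b:0, e:+; rest ⊤}   OUT={b:0, e:+; rest ⊤}
  B4:   IN={b:0, e:+; rest ⊤}   OUT={b:0, e:+; rest ⊤}
  B5:   IN={b:0, e:+; rest ⊤}   OUT={b:0, d:0, e:+; rest ⊤}
  B6:   IN={b:0; rest ⊤}   OUT={b:0, e:+, f:-; rest ⊤}
  B7:   IN={b:0, e:+; rest ⊤}   OUT={b:0; rest ⊤}

Merge at B1: IN[B1] = OUT[B0] = {a: ⊤, b: 0, c: ⊤, d: ⊤, e: ⊤, f: ⊤}
Applying B1's transfer function to that IN value gives OUT[B1] (row B1 above).

Answer: {a: ⊤, b: 0, c: ⊤, d: ⊤, e: ⊤, f: ⊤}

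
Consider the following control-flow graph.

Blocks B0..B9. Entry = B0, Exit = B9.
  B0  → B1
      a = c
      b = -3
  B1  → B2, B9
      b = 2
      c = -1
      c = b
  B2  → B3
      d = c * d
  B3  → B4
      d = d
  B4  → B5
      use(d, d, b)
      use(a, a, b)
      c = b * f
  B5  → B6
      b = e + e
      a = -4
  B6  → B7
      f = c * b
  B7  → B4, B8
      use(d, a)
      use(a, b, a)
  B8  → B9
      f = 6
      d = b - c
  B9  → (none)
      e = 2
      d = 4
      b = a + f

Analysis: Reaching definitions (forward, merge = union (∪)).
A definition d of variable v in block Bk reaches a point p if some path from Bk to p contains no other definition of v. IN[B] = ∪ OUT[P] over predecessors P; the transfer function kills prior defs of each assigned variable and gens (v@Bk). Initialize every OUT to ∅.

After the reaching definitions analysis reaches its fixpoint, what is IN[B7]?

Answer: {a@B5, b@B5, c@B4, d@B3, f@B6}

Trace:
Per-block solution:
  B0:   IN={}   OUT={a@B0, b@B0}
  B1:   IN={a@B0, b@B0}   OUT={a@B0, b@B1, c@B1}
  B2:   IN={a@B0, b@B1, c@B1}   OUT={a@B0, b@B1, c@B1, d@B2}
  B3:   IN={a@B0, b@B1, c@B1, d@B2}   OUT={a@B0, b@B1, c@B1, d@B3}
  B4:   IN={a@B0, a@B5, b@B1, b@B5, c@B1, c@B4, d@B3, f@B6}   OUT={a@B0, a@B5, b@B1, b@B5, c@B4, d@B3, f@B6}
  B5:   IN={a@B0, a@B5, b@B1, b@B5, c@B4, d@B3, f@B6}   OUT={a@B5, b@B5, c@B4, d@B3, f@B6}
  B6:   IN={a@B5, b@B5, c@B4, d@B3, f@B6}   OUT={a@B5, b@B5, c@B4, d@B3, f@B6}
  B7:   IN={a@B5, b@B5, c@B4, d@B3, f@B6}   OUT={a@B5, b@B5, c@B4, d@B3, f@B6}
  B8:   IN={a@B5, b@B5, c@B4, d@B3, f@B6}   OUT={a@B5, b@B5, c@B4, d@B8, f@B8}
  B9:   IN={a@B0, a@B5, b@B1, b@B5, c@B1, c@B4, d@B8, f@B8}   OUT={a@B0, a@B5, b@B9, c@B1, c@B4, d@B9, e@B9, f@B8}

Merge at B7: IN[B7] = OUT[B6] = {a@B5, b@B5, c@B4, d@B3, f@B6}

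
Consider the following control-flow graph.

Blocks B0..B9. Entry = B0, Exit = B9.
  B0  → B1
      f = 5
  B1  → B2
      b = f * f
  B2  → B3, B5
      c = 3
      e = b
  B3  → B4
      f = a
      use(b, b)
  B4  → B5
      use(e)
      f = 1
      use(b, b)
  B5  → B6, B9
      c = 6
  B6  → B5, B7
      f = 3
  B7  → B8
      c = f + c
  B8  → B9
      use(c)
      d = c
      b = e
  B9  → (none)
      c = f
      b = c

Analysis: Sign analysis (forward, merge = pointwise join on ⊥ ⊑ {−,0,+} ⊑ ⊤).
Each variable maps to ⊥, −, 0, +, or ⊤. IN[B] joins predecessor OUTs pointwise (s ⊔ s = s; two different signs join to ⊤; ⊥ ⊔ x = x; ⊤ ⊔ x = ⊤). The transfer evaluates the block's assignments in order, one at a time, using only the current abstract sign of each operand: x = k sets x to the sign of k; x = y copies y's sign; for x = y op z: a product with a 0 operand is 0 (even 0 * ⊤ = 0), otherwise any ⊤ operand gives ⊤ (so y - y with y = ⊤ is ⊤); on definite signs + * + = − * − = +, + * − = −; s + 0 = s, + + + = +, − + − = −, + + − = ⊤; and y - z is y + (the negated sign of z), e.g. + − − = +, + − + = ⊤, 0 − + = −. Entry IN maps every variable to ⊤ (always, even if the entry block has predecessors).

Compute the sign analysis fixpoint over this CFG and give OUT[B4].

Per-block solution:
  B0: | IN=(all ⊤) | OUT={f:+; rest ⊤}
  B1: | IN={f:+; rest ⊤} | OUT={b:+, f:+; rest ⊤}
  B2: | IN={b:+, f:+; rest ⊤} | OUT={b:+, c:+, e:+, f:+; rest ⊤}
  B3: | IN={b:+, c:+, e:+, f:+; rest ⊤} | OUT={b:+, c:+, e:+; rest ⊤}
  B4: | IN={b:+, c:+, e:+; rest ⊤} | OUT={b:+, c:+, e:+, f:+; rest ⊤}
  B5: | IN={b:+, c:+, e:+, f:+; rest ⊤} | OUT={b:+, c:+, e:+, f:+; rest ⊤}
  B6: | IN={b:+, c:+, e:+, f:+; rest ⊤} | OUT={b:+, c:+, e:+, f:+; rest ⊤}
  B7: | IN={b:+, c:+, e:+, f:+; rest ⊤} | OUT={b:+, c:+, e:+, f:+; rest ⊤}
  B8: | IN={b:+, c:+, e:+, f:+; rest ⊤} | OUT={b:+, c:+, d:+, e:+, f:+; rest ⊤}
  B9: | IN={b:+, c:+, e:+, f:+; rest ⊤} | OUT={b:+, c:+, e:+, f:+; rest ⊤}

Merge at B4: IN[B4] = OUT[B3] = {a: ⊤, b: +, c: +, d: ⊤, e: +, f: ⊤}
Applying B4's transfer function to that IN value gives OUT[B4] (row B4 above).

Answer: {a: ⊤, b: +, c: +, d: ⊤, e: +, f: +}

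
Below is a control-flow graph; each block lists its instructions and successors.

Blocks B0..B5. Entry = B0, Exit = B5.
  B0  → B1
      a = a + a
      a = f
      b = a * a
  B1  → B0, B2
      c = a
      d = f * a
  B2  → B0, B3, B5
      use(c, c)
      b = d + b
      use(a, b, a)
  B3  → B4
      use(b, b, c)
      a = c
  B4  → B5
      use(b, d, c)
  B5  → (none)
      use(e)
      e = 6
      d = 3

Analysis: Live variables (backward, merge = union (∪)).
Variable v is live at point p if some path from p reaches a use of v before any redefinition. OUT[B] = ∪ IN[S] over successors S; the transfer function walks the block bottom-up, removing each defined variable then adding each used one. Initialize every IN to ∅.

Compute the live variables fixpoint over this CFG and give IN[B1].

Per-block solution:
  B0:   IN={a, e, f}   OUT={a, b, e, f}
  B1:   IN={a, b, e, f}   OUT={a, b, c, d, e, f}
  B2:   IN={a, b, c, d, e, f}   OUT={a, b, c, d, e, f}
  B3:   IN={b, c, d, e}   OUT={b, c, d, e}
  B4:   IN={b, c, d, e}   OUT={e}
  B5:   IN={e}   OUT={}

Merge at B1: OUT[B1] = IN[B0] ⊔ IN[B2] = {a, b, c, d, e, f}
Applying B1's transfer function to that OUT value gives IN[B1] (row B1 above).

Answer: {a, b, e, f}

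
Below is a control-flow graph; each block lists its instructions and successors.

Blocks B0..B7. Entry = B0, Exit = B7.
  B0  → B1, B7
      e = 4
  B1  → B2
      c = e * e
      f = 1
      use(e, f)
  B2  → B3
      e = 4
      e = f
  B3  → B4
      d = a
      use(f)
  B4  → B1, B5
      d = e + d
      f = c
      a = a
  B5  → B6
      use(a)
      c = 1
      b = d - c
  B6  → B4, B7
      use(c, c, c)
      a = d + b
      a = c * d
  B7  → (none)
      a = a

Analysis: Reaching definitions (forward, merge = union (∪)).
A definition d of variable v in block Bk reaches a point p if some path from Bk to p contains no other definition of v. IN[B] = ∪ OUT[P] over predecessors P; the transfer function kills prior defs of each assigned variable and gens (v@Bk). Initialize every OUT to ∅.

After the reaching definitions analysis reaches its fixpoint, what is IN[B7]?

Answer: {a@B6, b@B5, c@B5, d@B4, e@B0, e@B2, f@B4}

Derivation:
Per-block solution:
  B0:   IN={}   OUT={e@B0}
  B1:   IN={a@B4, b@B5, c@B1, c@B5, d@B4, e@B0, e@B2, f@B4}   OUT={a@B4, b@B5, c@B1, d@B4, e@B0, e@B2, f@B1}
  B2:   IN={a@B4, b@B5, c@B1, d@B4, e@B0, e@B2, f@B1}   OUT={a@B4, b@B5, c@B1, d@B4, e@B2, f@B1}
  B3:   IN={a@B4, b@B5, c@B1, d@B4, e@B2, f@B1}   OUT={a@B4, b@B5, c@B1, d@B3, e@B2, f@B1}
  B4:   IN={a@B4, a@B6, b@B5, c@B1, c@B5, d@B3, d@B4, e@B2, f@B1, f@B4}   OUT={a@B4, b@B5, c@B1, c@B5, d@B4, e@B2, f@B4}
  B5:   IN={a@B4, b@B5, c@B1, c@B5, d@B4, e@B2, f@B4}   OUT={a@B4, b@B5, c@B5, d@B4, e@B2, f@B4}
  B6:   IN={a@B4, b@B5, c@B5, d@B4, e@B2, f@B4}   OUT={a@B6, b@B5, c@B5, d@B4, e@B2, f@B4}
  B7:   IN={a@B6, b@B5, c@B5, d@B4, e@B0, e@B2, f@B4}   OUT={a@B7, b@B5, c@B5, d@B4, e@B0, e@B2, f@B4}

Merge at B7: IN[B7] = OUT[B0] ⊔ OUT[B6] = {a@B6, b@B5, c@B5, d@B4, e@B0, e@B2, f@B4}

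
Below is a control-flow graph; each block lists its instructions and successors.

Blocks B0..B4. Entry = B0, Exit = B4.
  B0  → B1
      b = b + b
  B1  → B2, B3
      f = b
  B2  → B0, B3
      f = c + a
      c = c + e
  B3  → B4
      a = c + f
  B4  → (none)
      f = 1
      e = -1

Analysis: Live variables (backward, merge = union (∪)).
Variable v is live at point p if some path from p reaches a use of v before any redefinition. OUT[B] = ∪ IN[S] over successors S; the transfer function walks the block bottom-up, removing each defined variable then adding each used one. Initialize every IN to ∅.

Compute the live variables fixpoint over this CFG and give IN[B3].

Fixpoint table:
  B0:   IN={a, b, c, e}   OUT={a, b, c, e}
  B1:   IN={a, b, c, e}   OUT={a, b, c, e, f}
  B2:   IN={a, b, c, e}   OUT={a, b, c, e, f}
  B3:   IN={c, f}   OUT={}
  B4:   IN={}   OUT={}

Merge at B3: OUT[B3] = IN[B4] = {}
Applying B3's transfer function to that OUT value gives IN[B3] (row B3 above).

Answer: {c, f}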